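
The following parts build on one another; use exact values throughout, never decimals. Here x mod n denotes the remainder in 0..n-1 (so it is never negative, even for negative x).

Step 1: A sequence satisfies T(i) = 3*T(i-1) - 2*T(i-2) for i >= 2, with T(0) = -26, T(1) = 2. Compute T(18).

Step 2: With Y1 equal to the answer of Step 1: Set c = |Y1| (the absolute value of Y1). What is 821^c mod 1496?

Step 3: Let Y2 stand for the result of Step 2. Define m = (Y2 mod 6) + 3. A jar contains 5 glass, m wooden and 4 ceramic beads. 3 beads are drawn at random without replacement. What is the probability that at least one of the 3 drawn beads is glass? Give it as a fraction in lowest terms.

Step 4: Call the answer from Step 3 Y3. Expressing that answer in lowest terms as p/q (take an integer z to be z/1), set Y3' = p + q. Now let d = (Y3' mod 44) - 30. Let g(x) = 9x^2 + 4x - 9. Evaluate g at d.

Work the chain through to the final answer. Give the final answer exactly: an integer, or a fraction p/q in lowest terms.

Step 1: T(2) = 3*(2) - 2*(-26) = 58; iterating: T(2)=58, T(3)=170, T(4)=394, T(5)=842, T(6)=1738, T(7)=3530, T(8)=7114, T(9)=14282, T(10)=28618, T(11)=57290, T(12)=114634, T(13)=229322, T(14)=458698, T(15)=917450, T(16)=1834954, T(17)=3669962, T(18)=7339978; answer 7339978
Step 2: Y1 = 7339978; c = 7339978; squarings mod 1496: 821^1=821, 821^2=841, 821^4=1169, 821^8=713, 821^16=1225, 821^32=137, 821^64=817, 821^128=273, 821^256=1225, 821^512=137, 821^1024=817, 821^2048=273, 821^4096=1225, 821^8192=137, 821^16384=817, 821^32768=273, 821^65536=1225, 821^131072=137, 821^262144=817, 821^524288=273, 821^1048576=1225, 821^2097152=137, 821^4194304=817; 821^7339978 = 821^2 * 821^8 * 821^64 * 821^128 * 821^256 * 821^512 * 821^1024 * 821^2048 * 821^4096 * 821^8192 * 821^16384 * 821^32768 * 821^65536 * 821^131072 * 821^262144 * 821^524288 * 821^2097152 * 821^4194304 = 9 (mod 1496); answer 9
Step 3: Y2 = 9; m = 6; total draws C(15,3) = 455; complement C(10,3) = 120; favorable 455 - 120 = 335; P = 67/91; answer 67/91
Step 4: Y3 = 67/91; threaded value p + q = 158; d = -4; 9*(-4)^2 + 4*(-4)^1 - 9 = (144) + (-16) + (-9) = 119; answer 119

119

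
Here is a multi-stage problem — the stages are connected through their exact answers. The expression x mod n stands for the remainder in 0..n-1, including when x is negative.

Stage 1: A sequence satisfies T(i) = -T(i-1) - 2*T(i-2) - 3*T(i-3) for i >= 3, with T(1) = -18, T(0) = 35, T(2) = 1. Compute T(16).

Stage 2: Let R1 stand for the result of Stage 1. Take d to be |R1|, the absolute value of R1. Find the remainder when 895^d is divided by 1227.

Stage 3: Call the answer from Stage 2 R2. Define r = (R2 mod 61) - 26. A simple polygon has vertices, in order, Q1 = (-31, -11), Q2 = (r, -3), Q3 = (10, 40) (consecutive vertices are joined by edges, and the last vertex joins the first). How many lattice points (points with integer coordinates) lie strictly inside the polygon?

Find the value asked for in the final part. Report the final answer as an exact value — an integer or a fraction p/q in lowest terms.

Stage 1: T(3) = -1*(1) - 2*(-18) - 3*(35) = -70; iterating: T(3)=-70, T(4)=122, T(5)=15, T(6)=-49, T(7)=-347, T(8)=400, T(9)=441, T(10)=-200, T(11)=-1882, T(12)=959, T(13)=3405, T(14)=323, T(15)=-10010, T(16)=-851; answer -851
Stage 2: R1 = -851; d = 851; squarings mod 1227: 895^1=895, 895^2=1021, 895^4=718, 895^8=184, 895^16=727, 895^32=919, 895^64=385, 895^128=985, 895^256=895, 895^512=1021; 895^851 = 895^1 * 895^2 * 895^16 * 895^64 * 895^256 * 895^512 = 400 (mod 1227); answer 400
Stage 3: R2 = 400; r = 8; cross terms: (-31*-3 - 8*-11)=181, (8*40 - 10*-3)=350, (10*-11 - -31*40)=1130; twice the area = |1661| = 1661; area = 1661/2; boundary points = 1 + 1 + 1 = 3; strictly interior points = area - boundary/2 + 1 = 830; answer 830

830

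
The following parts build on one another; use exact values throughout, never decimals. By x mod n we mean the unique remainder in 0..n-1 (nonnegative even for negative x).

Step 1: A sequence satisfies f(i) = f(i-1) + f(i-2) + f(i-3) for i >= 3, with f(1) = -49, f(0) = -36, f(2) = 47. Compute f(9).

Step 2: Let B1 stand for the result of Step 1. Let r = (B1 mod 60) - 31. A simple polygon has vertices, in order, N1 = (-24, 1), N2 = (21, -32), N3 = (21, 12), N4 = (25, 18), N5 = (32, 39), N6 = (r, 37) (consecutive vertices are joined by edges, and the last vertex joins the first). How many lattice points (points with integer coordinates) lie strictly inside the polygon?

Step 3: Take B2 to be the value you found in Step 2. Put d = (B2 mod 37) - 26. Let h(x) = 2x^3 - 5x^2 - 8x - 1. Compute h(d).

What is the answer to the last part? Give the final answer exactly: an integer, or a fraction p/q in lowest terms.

Step 1: f(3) = 1*(47) + 1*(-49) + 1*(-36) = -38; iterating: f(3)=-38, f(4)=-40, f(5)=-31, f(6)=-109, f(7)=-180, f(8)=-320, f(9)=-609; answer -609
Step 2: B1 = -609; r = 20; cross terms: (-24*-32 - 21*1)=747, (21*12 - 21*-32)=924, (21*18 - 25*12)=78, (25*39 - 32*18)=399, (32*37 - 20*39)=404, (20*1 - -24*37)=908; twice the area = |3460| = 3460; area = 1730; boundary points = 3 + 44 + 2 + 7 + 2 + 4 = 62; strictly interior points = area - boundary/2 + 1 = 1700; answer 1700
Step 3: B2 = 1700; d = 9; 2*(9)^3 - 5*(9)^2 - 8*(9)^1 - 1 = (1458) + (-405) + (-72) + (-1) = 980; answer 980

980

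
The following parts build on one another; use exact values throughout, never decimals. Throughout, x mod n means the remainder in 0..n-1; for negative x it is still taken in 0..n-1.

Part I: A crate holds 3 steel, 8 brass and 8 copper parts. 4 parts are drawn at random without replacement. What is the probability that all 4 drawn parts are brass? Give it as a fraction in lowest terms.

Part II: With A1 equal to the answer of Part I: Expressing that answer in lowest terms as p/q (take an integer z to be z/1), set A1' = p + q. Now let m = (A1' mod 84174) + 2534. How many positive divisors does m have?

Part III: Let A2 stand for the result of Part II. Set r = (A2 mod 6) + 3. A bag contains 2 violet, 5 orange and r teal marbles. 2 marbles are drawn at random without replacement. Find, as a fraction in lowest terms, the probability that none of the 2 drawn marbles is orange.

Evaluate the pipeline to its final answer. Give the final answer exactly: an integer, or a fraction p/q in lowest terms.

7/22

Part I: total draws C(19,4) = 3876; favorable C(8,4) = 70; P = 35/1938; answer 35/1938
Part II: A1 = 35/1938; threaded value p + q = 1973; m = 4507; 4507 is prime, so its only divisors are 1 and 4507; count = 2; answer 2
Part III: A2 = 2; r = 5; total draws C(12,2) = 66; favorable C(7,2) = 21; P = 7/22; answer 7/22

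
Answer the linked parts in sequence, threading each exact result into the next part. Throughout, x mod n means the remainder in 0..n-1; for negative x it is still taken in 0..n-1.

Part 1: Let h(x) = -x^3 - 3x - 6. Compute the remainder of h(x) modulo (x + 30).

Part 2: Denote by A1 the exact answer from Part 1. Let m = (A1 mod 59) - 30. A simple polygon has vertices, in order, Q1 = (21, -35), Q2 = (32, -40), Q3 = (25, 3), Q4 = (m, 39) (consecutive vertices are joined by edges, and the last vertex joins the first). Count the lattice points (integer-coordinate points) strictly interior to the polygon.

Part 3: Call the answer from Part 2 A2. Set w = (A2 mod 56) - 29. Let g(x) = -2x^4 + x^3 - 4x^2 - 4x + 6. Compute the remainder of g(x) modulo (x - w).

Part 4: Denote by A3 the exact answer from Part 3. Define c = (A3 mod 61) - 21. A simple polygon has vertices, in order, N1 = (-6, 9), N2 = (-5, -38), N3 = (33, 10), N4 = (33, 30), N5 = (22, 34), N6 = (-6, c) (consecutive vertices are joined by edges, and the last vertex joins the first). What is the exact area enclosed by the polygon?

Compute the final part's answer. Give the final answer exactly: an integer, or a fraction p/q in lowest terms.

3617/2

Part 1: remainder = value at the root: -1*(-30)^3 - 3*(-30)^1 - 6 = (27000) + (90) + (-6) = 27084; answer 27084
Part 2: A1 = 27084; m = -27; cross terms: (21*-40 - 32*-35)=280, (32*3 - 25*-40)=1096, (25*39 - -27*3)=1056, (-27*-35 - 21*39)=126; twice the area = |2558| = 2558; area = 1279; boundary points = 1 + 1 + 4 + 2 = 8; strictly interior points = area - boundary/2 + 1 = 1276; answer 1276
Part 3: A2 = 1276; w = 15; remainder = value at the root: -2*(15)^4 + 1*(15)^3 - 4*(15)^2 - 4*(15)^1 + 6 = (-101250) + (3375) + (-900) + (-60) + (6) = -98829; answer -98829
Part 4: A3 = -98829; c = 31; cross terms: (-6*-38 - -5*9)=273, (-5*10 - 33*-38)=1204, (33*30 - 33*10)=660, (33*34 - 22*30)=462, (22*31 - -6*34)=886, (-6*9 - -6*31)=132; twice the area = |3617| = 3617; area = 3617/2; answer 3617/2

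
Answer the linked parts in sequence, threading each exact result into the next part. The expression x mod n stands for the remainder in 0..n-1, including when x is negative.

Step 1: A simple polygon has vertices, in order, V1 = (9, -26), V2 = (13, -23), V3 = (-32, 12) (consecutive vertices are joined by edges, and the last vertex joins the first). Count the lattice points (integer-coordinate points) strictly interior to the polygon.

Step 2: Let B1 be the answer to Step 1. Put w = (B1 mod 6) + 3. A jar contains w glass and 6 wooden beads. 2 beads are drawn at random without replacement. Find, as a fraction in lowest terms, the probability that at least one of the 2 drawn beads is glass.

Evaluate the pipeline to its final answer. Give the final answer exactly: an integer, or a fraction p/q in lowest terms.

Step 1: cross terms: (9*-23 - 13*-26)=131, (13*12 - -32*-23)=-580, (-32*-26 - 9*12)=724; twice the area = |275| = 275; area = 275/2; boundary points = 1 + 5 + 1 = 7; strictly interior points = area - boundary/2 + 1 = 135; answer 135
Step 2: B1 = 135; w = 6; total draws C(12,2) = 66; complement C(6,2) = 15; favorable 66 - 15 = 51; P = 17/22; answer 17/22

17/22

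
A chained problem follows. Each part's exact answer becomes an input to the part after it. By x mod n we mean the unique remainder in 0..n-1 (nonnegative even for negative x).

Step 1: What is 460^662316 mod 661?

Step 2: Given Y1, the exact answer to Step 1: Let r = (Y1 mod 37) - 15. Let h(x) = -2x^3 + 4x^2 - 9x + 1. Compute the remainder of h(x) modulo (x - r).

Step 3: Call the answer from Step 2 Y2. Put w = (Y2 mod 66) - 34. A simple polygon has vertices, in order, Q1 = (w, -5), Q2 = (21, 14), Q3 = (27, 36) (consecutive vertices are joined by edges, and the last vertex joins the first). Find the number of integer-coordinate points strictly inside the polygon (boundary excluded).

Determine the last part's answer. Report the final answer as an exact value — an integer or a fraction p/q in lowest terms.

Step 1: squarings mod 661: 460^1=460, 460^2=80, 460^4=451, 460^8=474, 460^16=597, 460^32=130, 460^64=375, 460^128=493, 460^256=462, 460^512=602, 460^1024=176, 460^2048=570, 460^4096=349, 460^8192=177, 460^16384=262, 460^32768=561, 460^65536=85, 460^131072=615, 460^262144=133, 460^524288=503; 460^662316 = 460^4 * 460^8 * 460^32 * 460^256 * 460^512 * 460^2048 * 460^4096 * 460^131072 * 460^524288 = 275 (mod 661); answer 275
Step 2: Y1 = 275; r = 1; remainder = value at the root: -2*(1)^3 + 4*(1)^2 - 9*(1)^1 + 1 = (-2) + (4) + (-9) + (1) = -6; answer -6
Step 3: Y2 = -6; w = 26; cross terms: (26*14 - 21*-5)=469, (21*36 - 27*14)=378, (27*-5 - 26*36)=-1071; twice the area = |-224| = 224; area = 112; boundary points = 1 + 2 + 1 = 4; strictly interior points = area - boundary/2 + 1 = 111; answer 111

111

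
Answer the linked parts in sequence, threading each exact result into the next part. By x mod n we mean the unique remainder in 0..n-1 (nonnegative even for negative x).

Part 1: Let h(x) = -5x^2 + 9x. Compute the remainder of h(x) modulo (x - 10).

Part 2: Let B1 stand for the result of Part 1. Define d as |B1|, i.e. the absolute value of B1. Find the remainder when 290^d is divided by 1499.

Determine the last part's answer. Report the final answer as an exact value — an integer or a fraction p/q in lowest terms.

1388

Part 1: remainder = value at the root: -5*(10)^2 + 9*(10)^1 = (-500) + (90) = -410; answer -410
Part 2: B1 = -410; d = 410; squarings mod 1499: 290^1=290, 290^2=156, 290^4=352, 290^8=986, 290^16=844, 290^32=311, 290^64=785, 290^128=136, 290^256=508; 290^410 = 290^2 * 290^8 * 290^16 * 290^128 * 290^256 = 1388 (mod 1499); answer 1388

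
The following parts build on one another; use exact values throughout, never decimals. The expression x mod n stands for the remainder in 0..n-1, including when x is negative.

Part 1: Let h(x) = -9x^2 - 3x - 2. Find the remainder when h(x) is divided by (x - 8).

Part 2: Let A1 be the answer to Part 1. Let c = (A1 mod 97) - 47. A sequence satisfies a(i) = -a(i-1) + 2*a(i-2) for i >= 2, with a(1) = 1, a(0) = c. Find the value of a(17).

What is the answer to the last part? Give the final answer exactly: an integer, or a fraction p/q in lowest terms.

Part 1: remainder = value at the root: -9*(8)^2 - 3*(8)^1 - 2 = (-576) + (-24) + (-2) = -602; answer -602
Part 2: A1 = -602; c = 30; a(2) = -1*(1) + 2*(30) = 59; iterating: a(2)=59, a(3)=-57, a(4)=175, a(5)=-289, a(6)=639, a(7)=-1217, a(8)=2495, a(9)=-4929, a(10)=9919, a(11)=-19777, a(12)=39615, a(13)=-79169, a(14)=158399, a(15)=-316737, a(16)=633535, a(17)=-1267009; answer -1267009

-1267009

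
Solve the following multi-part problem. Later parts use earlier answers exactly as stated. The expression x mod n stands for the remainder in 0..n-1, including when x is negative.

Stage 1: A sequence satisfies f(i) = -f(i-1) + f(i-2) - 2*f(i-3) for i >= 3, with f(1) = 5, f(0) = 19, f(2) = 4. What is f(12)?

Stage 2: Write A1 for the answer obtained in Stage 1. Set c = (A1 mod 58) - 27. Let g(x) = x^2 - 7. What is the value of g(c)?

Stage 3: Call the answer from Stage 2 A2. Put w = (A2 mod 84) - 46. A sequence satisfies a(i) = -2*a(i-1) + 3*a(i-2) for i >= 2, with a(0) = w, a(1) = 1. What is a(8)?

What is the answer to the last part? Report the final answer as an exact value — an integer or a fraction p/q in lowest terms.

Stage 1: f(3) = -1*(4) + 1*(5) - 2*(19) = -37; iterating: f(3)=-37, f(4)=31, f(5)=-76, f(6)=181, f(7)=-319, f(8)=652, f(9)=-1333, f(10)=2623, f(11)=-5260, f(12)=10549; answer 10549
Stage 2: A1 = 10549; c = 24; 1*(24)^2 - 7 = (576) + (-7) = 569; answer 569
Stage 3: A2 = 569; w = 19; a(2) = -2*(1) + 3*(19) = 55; iterating: a(2)=55, a(3)=-107, a(4)=379, a(5)=-1079, a(6)=3295, a(7)=-9827, a(8)=29539; answer 29539

29539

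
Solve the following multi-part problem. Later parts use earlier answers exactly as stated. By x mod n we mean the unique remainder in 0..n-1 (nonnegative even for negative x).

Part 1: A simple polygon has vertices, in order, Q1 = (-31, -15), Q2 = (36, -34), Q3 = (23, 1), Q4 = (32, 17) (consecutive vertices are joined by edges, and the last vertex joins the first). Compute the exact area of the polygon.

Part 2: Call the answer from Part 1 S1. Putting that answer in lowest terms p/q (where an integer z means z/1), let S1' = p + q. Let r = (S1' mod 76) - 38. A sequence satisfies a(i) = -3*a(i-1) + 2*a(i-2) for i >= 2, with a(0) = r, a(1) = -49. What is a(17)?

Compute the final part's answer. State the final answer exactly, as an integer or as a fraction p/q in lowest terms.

Part 1: cross terms: (-31*-34 - 36*-15)=1594, (36*1 - 23*-34)=818, (23*17 - 32*1)=359, (32*-15 - -31*17)=47; twice the area = |2818| = 2818; area = 1409; answer 1409
Part 2: S1 = 1409; threaded value p + q = 1410; r = 4; a(2) = -3*(-49) + 2*(4) = 155; iterating: a(2)=155, a(3)=-563, a(4)=1999, a(5)=-7123, a(6)=25367, a(7)=-90347, a(8)=321775, a(9)=-1146019, a(10)=4081607, a(11)=-14536859, a(12)=51773791, a(13)=-184395091, a(14)=656732855, a(15)=-2338988747, a(16)=8330431951, a(17)=-29669273347; answer -29669273347

-29669273347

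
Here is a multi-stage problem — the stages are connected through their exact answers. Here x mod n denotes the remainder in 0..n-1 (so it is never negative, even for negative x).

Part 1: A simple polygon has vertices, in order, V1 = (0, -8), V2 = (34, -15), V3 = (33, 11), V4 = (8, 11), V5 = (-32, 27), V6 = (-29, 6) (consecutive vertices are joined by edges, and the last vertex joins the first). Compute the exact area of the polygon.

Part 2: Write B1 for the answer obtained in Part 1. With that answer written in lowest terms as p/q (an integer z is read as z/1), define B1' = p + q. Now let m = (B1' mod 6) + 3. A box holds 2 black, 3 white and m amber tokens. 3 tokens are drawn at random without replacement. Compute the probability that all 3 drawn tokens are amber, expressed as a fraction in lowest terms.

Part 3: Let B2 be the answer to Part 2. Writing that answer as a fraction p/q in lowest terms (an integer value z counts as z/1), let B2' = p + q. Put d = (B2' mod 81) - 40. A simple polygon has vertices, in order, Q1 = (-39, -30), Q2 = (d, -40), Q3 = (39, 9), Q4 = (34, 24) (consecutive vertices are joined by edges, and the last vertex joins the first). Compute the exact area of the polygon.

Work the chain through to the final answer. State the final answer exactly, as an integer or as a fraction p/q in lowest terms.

1482

Part 1: cross terms: (0*-15 - 34*-8)=272, (34*11 - 33*-15)=869, (33*11 - 8*11)=275, (8*27 - -32*11)=568, (-32*6 - -29*27)=591, (-29*-8 - 0*6)=232; twice the area = |2807| = 2807; area = 2807/2; answer 2807/2
Part 2: B1 = 2807/2; threaded value p + q = 2809; m = 4; total draws C(9,3) = 84; favorable C(4,3) = 4; P = 1/21; answer 1/21
Part 3: B2 = 1/21; threaded value p + q = 22; d = -18; cross terms: (-39*-40 - -18*-30)=1020, (-18*9 - 39*-40)=1398, (39*24 - 34*9)=630, (34*-30 - -39*24)=-84; twice the area = |2964| = 2964; area = 1482; answer 1482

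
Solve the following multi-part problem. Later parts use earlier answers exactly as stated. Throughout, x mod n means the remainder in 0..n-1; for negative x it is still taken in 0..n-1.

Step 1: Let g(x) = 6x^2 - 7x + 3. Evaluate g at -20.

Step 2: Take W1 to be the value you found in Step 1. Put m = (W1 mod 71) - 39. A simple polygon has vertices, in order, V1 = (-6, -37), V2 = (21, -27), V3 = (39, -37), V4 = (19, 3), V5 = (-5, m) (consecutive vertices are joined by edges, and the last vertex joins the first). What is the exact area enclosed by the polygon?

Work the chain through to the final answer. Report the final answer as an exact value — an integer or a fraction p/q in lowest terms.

Step 1: 6*(-20)^2 - 7*(-20)^1 + 3 = (2400) + (140) + (3) = 2543; answer 2543
Step 2: W1 = 2543; m = 19; cross terms: (-6*-27 - 21*-37)=939, (21*-37 - 39*-27)=276, (39*3 - 19*-37)=820, (19*19 - -5*3)=376, (-5*-37 - -6*19)=299; twice the area = |2710| = 2710; area = 1355; answer 1355

1355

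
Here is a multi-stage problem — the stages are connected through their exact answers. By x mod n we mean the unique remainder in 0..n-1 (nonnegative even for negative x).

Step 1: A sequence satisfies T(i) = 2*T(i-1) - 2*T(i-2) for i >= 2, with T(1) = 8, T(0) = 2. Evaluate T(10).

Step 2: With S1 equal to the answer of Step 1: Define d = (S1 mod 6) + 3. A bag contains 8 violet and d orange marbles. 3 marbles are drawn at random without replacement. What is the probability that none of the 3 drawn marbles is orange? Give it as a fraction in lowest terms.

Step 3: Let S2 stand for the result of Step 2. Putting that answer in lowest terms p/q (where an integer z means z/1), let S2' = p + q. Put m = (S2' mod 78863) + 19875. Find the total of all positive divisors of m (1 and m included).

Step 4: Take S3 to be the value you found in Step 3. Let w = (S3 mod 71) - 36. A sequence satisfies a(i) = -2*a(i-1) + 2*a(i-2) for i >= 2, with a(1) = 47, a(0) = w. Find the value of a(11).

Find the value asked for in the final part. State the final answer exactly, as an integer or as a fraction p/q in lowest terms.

898912

Step 1: T(2) = 2*(8) - 2*(2) = 12; iterating: T(2)=12, T(3)=8, T(4)=-8, T(5)=-32, T(6)=-48, T(7)=-32, T(8)=32, T(9)=128, T(10)=192; answer 192
Step 2: S1 = 192; d = 3; total draws C(11,3) = 165; favorable C(8,3) = 56; P = 56/165; answer 56/165
Step 3: S2 = 56/165; threaded value p + q = 221; m = 20096; 20096 = 2^7 * 157; sigma = (1 + 2 + 4 + 8 + 16 + 32 + 64 + 128) * (1 + 157) = 255 * 158 = 40290; answer 40290
Step 4: S3 = 40290; w = -3; a(2) = -2*(47) + 2*(-3) = -100; iterating: a(2)=-100, a(3)=294, a(4)=-788, a(5)=2164, a(6)=-5904, a(7)=16136, a(8)=-44080, a(9)=120432, a(10)=-329024, a(11)=898912; answer 898912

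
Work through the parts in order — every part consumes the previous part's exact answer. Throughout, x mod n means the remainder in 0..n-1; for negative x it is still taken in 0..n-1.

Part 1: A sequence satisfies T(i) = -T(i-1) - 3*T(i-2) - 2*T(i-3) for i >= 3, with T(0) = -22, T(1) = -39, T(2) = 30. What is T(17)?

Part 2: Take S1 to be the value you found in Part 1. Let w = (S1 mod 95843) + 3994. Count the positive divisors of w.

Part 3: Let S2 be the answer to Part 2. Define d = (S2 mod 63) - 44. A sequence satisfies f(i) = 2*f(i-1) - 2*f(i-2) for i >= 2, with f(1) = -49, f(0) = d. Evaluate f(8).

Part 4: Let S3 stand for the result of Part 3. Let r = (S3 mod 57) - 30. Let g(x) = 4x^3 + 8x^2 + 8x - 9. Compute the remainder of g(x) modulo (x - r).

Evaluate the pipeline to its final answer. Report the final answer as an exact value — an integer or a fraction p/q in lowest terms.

-91069

Part 1: T(3) = -1*(30) - 3*(-39) - 2*(-22) = 131; iterating: T(3)=131, T(4)=-143, T(5)=-310, T(6)=477, T(7)=739, T(8)=-1550, T(9)=-1621, T(10)=4793, T(11)=3170, T(12)=-14307, T(13)=-4789, T(14)=41370, T(15)=1611, T(16)=-116143, T(17)=28570; answer 28570
Part 2: S1 = 28570; w = 32564; 32564 = 2^2 * 7 * 1163; number of divisors = (2+1) * (1+1) * (1+1) = 12; answer 12
Part 3: S2 = 12; d = -32; f(2) = 2*(-49) - 2*(-32) = -34; iterating: f(2)=-34, f(3)=30, f(4)=128, f(5)=196, f(6)=136, f(7)=-120, f(8)=-512; answer -512
Part 4: S3 = -512; r = -29; remainder = value at the root: 4*(-29)^3 + 8*(-29)^2 + 8*(-29)^1 - 9 = (-97556) + (6728) + (-232) + (-9) = -91069; answer -91069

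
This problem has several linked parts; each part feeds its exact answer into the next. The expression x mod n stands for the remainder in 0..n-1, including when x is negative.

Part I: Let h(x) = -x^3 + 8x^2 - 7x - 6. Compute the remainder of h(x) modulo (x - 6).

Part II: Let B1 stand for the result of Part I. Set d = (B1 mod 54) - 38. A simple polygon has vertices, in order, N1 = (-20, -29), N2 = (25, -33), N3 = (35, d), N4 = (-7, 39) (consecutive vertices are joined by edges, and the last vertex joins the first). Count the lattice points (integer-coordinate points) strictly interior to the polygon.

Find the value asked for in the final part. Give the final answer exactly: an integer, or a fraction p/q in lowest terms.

2219

Part I: remainder = value at the root: -1*(6)^3 + 8*(6)^2 - 7*(6)^1 - 6 = (-216) + (288) + (-42) + (-6) = 24; answer 24
Part II: B1 = 24; d = -14; cross terms: (-20*-33 - 25*-29)=1385, (25*-14 - 35*-33)=805, (35*39 - -7*-14)=1267, (-7*-29 - -20*39)=983; twice the area = |4440| = 4440; area = 2220; boundary points = 1 + 1 + 1 + 1 = 4; strictly interior points = area - boundary/2 + 1 = 2219; answer 2219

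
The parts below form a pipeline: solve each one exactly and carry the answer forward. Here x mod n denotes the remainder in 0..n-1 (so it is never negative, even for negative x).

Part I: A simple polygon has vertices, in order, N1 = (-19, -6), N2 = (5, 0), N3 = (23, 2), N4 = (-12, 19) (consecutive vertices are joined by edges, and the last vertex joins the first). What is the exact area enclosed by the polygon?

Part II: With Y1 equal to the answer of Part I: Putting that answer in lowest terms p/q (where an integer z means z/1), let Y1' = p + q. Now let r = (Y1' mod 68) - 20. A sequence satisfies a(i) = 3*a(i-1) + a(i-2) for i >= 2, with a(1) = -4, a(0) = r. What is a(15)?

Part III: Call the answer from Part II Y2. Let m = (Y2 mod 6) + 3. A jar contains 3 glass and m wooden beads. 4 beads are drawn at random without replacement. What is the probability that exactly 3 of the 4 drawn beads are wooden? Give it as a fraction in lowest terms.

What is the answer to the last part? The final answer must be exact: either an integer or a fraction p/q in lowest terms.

Part I: cross terms: (-19*0 - 5*-6)=30, (5*2 - 23*0)=10, (23*19 - -12*2)=461, (-12*-6 - -19*19)=433; twice the area = |934| = 934; area = 467; answer 467
Part II: Y1 = 467; threaded value p + q = 468; r = 40; a(2) = 3*(-4) + 1*(40) = 28; iterating: a(2)=28, a(3)=80, a(4)=268, a(5)=884, a(6)=2920, a(7)=9644, a(8)=31852, a(9)=105200, a(10)=347452, a(11)=1147556, a(12)=3790120, a(13)=12517916, a(14)=41343868, a(15)=136549520; answer 136549520
Part III: Y2 = 136549520; m = 5; total draws C(8,4) = 70; favorable C(5,3)*C(3,1) = 30; P = 3/7; answer 3/7

3/7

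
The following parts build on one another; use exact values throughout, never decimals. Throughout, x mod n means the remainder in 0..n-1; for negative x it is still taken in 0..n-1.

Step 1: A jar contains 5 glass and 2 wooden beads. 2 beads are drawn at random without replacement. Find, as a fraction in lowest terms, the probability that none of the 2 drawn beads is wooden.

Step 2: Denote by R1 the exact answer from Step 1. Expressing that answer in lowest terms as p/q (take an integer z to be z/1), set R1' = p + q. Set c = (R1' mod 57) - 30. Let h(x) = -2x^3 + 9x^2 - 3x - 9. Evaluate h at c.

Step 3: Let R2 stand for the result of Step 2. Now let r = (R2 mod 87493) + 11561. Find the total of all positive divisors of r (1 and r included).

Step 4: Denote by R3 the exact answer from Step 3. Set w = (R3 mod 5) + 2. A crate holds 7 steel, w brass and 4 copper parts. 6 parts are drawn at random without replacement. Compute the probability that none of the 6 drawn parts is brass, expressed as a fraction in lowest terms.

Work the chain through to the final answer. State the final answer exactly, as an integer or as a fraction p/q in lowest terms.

33/884

Step 1: total draws C(7,2) = 21; favorable C(5,2) = 10; P = 10/21; answer 10/21
Step 2: R1 = 10/21; threaded value p + q = 31; c = 1; -2*(1)^3 + 9*(1)^2 - 3*(1)^1 - 9 = (-2) + (9) + (-3) + (-9) = -5; answer -5
Step 3: R2 = -5; r = 99049; 99049 = 37 * 2677; sigma = (1 + 37) * (1 + 2677) = 38 * 2678 = 101764; answer 101764
Step 4: R3 = 101764; w = 6; total draws C(17,6) = 12376; favorable C(11,6) = 462; P = 33/884; answer 33/884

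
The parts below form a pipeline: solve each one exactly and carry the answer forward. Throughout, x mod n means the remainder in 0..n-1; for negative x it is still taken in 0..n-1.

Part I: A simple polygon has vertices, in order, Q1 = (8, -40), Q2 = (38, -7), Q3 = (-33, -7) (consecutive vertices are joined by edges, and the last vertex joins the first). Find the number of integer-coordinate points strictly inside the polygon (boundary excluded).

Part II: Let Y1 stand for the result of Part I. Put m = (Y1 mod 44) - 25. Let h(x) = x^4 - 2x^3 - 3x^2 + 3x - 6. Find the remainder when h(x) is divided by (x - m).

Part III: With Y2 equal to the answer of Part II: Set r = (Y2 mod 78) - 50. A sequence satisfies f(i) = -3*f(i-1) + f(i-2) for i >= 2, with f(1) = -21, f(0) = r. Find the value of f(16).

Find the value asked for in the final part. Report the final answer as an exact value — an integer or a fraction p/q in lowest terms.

Part I: cross terms: (8*-7 - 38*-40)=1464, (38*-7 - -33*-7)=-497, (-33*-40 - 8*-7)=1376; twice the area = |2343| = 2343; area = 2343/2; boundary points = 3 + 71 + 1 = 75; strictly interior points = area - boundary/2 + 1 = 1135; answer 1135
Part II: Y1 = 1135; m = 10; remainder = value at the root: 1*(10)^4 - 2*(10)^3 - 3*(10)^2 + 3*(10)^1 - 6 = (10000) + (-2000) + (-300) + (30) + (-6) = 7724; answer 7724
Part III: Y2 = 7724; r = -48; f(2) = -3*(-21) + 1*(-48) = 15; iterating: f(2)=15, f(3)=-66, f(4)=213, f(5)=-705, f(6)=2328, f(7)=-7689, f(8)=25395, f(9)=-83874, f(10)=277017, f(11)=-914925, f(12)=3021792, f(13)=-9980301, f(14)=32962695, f(15)=-108868386, f(16)=359567853; answer 359567853

359567853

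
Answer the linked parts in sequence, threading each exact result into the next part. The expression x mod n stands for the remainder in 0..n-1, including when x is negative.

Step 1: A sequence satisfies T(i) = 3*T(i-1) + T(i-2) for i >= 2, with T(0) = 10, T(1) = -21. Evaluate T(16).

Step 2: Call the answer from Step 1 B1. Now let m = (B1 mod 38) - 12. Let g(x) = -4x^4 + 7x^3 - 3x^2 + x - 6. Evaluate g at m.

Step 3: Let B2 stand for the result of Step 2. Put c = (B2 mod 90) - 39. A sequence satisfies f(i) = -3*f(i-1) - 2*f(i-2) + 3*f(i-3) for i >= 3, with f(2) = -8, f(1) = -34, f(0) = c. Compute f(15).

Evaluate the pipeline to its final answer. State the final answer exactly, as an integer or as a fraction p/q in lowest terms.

Step 1: T(2) = 3*(-21) + 1*(10) = -53; iterating: T(2)=-53, T(3)=-180, T(4)=-593, T(5)=-1959, T(6)=-6470, T(7)=-21369, T(8)=-70577, T(9)=-233100, T(10)=-769877, T(11)=-2542731, T(12)=-8398070, T(13)=-27736941, T(14)=-91608893, T(15)=-302563620, T(16)=-999299753; answer -999299753
Step 2: B1 = -999299753; m = -9; -4*(-9)^4 + 7*(-9)^3 - 3*(-9)^2 + 1*(-9)^1 - 6 = (-26244) + (-5103) + (-243) + (-9) + (-6) = -31605; answer -31605
Step 3: B2 = -31605; c = 36; f(3) = -3*(-8) - 2*(-34) + 3*(36) = 200; iterating: f(3)=200, f(4)=-686, f(5)=1634, f(6)=-2930, f(7)=3464, f(8)=370, f(9)=-16828, f(10)=60136, f(11)=-145642, f(12)=266170, f(13)=-326818, f(14)=11188, f(15)=1418582; answer 1418582

1418582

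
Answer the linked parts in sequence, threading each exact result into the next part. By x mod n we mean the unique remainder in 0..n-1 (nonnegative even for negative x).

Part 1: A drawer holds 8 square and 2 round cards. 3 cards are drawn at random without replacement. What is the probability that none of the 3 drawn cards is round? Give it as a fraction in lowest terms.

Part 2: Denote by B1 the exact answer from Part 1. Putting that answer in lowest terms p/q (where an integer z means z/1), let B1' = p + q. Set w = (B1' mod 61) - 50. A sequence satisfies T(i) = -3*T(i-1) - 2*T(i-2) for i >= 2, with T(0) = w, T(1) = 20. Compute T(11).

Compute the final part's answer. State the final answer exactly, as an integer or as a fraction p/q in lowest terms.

Part 1: total draws C(10,3) = 120; favorable C(8,3) = 56; P = 7/15; answer 7/15
Part 2: B1 = 7/15; threaded value p + q = 22; w = -28; T(2) = -3*(20) - 2*(-28) = -4; iterating: T(2)=-4, T(3)=-28, T(4)=92, T(5)=-220, T(6)=476, T(7)=-988, T(8)=2012, T(9)=-4060, T(10)=8156, T(11)=-16348; answer -16348

-16348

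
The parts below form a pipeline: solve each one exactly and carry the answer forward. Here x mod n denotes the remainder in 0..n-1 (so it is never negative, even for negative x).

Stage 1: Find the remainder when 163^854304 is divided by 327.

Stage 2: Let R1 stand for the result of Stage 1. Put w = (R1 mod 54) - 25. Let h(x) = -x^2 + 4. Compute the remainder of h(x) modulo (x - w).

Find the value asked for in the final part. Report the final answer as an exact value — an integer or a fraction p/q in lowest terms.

-221

Stage 1: squarings mod 327: 163^1=163, 163^2=82, 163^4=184, 163^8=175, 163^16=214, 163^32=16, 163^64=256, 163^128=136, 163^256=184, 163^512=175, 163^1024=214, 163^2048=16, 163^4096=256, 163^8192=136, 163^16384=184, 163^32768=175, 163^65536=214, 163^131072=16, 163^262144=256, 163^524288=136; 163^854304 = 163^32 * 163^256 * 163^2048 * 163^65536 * 163^262144 * 163^524288 = 172 (mod 327); answer 172
Stage 2: R1 = 172; w = -15; remainder = value at the root: -1*(-15)^2 + 4 = (-225) + (4) = -221; answer -221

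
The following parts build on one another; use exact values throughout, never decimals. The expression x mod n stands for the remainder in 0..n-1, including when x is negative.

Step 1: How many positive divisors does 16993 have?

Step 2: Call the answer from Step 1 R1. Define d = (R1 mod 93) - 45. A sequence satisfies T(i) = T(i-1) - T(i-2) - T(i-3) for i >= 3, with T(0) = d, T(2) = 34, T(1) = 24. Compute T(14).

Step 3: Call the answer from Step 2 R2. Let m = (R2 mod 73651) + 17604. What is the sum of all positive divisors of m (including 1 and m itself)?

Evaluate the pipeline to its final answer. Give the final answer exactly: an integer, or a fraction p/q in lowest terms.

48960

Step 1: 16993 is prime, so its only divisors are 1 and 16993; count = 2; answer 2
Step 2: R1 = 2; d = -43; T(3) = 1*(34) - 1*(24) - 1*(-43) = 53; iterating: T(3)=53, T(4)=-5, T(5)=-92, T(6)=-140, T(7)=-43, T(8)=189, T(9)=372, T(10)=226, T(11)=-335, T(12)=-933, T(13)=-824, T(14)=444; answer 444
Step 3: R2 = 444; m = 18048; 18048 = 2^7 * 3 * 47; sigma = (1 + 2 + 4 + 8 + 16 + 32 + 64 + 128) * (1 + 3) * (1 + 47) = 255 * 4 * 48 = 48960; answer 48960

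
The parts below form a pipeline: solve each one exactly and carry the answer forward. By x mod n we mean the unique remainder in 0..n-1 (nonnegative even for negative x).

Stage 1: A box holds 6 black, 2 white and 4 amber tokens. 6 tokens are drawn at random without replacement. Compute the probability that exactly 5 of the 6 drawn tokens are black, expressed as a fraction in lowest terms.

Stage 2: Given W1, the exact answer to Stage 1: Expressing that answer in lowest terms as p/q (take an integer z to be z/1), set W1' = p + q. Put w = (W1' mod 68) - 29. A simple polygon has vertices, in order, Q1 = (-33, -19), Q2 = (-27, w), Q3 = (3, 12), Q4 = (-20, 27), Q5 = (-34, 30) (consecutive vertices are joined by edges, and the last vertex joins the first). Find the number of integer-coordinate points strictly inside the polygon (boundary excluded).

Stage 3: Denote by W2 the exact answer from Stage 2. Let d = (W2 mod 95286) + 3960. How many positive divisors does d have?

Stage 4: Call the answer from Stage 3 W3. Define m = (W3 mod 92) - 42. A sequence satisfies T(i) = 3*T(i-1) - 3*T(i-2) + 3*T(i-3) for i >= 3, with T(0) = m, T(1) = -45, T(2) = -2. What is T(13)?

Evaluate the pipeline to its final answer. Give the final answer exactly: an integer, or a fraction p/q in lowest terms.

-116235

Stage 1: total draws C(12,6) = 924; favorable C(6,5)*C(6,1) = 36; P = 3/77; answer 3/77
Stage 2: W1 = 3/77; threaded value p + q = 80; w = -17; cross terms: (-33*-17 - -27*-19)=48, (-27*12 - 3*-17)=-273, (3*27 - -20*12)=321, (-20*30 - -34*27)=318, (-34*-19 - -33*30)=1636; twice the area = |2050| = 2050; area = 1025; boundary points = 2 + 1 + 1 + 1 + 1 = 6; strictly interior points = area - boundary/2 + 1 = 1023; answer 1023
Stage 3: W2 = 1023; d = 4983; 4983 = 3 * 11 * 151; number of divisors = (1+1) * (1+1) * (1+1) = 8; answer 8
Stage 4: W3 = 8; m = -34; T(3) = 3*(-2) - 3*(-45) + 3*(-34) = 27; iterating: T(3)=27, T(4)=-48, T(5)=-231, T(6)=-468, T(7)=-855, T(8)=-1854, T(9)=-4401, T(10)=-10206, T(11)=-22977, T(12)=-51516, T(13)=-116235; answer -116235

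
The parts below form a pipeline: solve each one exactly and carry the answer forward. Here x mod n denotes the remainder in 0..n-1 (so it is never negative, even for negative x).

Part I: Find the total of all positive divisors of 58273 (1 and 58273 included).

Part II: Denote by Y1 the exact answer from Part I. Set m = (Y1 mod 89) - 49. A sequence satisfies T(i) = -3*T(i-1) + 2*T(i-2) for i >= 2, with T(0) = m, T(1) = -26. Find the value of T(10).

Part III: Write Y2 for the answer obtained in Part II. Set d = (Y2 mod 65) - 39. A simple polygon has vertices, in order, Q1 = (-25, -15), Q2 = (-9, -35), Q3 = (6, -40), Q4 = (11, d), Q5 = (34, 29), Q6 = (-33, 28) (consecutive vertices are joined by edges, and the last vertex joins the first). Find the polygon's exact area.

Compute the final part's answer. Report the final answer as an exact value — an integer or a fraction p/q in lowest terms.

4669/2

Part I: 58273 = 19 * 3067; sigma = (1 + 19) * (1 + 3067) = 20 * 3068 = 61360; answer 61360
Part II: Y1 = 61360; m = -10; T(2) = -3*(-26) + 2*(-10) = 58; iterating: T(2)=58, T(3)=-226, T(4)=794, T(5)=-2834, T(6)=10090, T(7)=-35938, T(8)=127994, T(9)=-455858, T(10)=1623562; answer 1623562
Part III: Y2 = 1623562; d = 18; cross terms: (-25*-35 - -9*-15)=740, (-9*-40 - 6*-35)=570, (6*18 - 11*-40)=548, (11*29 - 34*18)=-293, (34*28 - -33*29)=1909, (-33*-15 - -25*28)=1195; twice the area = |4669| = 4669; area = 4669/2; answer 4669/2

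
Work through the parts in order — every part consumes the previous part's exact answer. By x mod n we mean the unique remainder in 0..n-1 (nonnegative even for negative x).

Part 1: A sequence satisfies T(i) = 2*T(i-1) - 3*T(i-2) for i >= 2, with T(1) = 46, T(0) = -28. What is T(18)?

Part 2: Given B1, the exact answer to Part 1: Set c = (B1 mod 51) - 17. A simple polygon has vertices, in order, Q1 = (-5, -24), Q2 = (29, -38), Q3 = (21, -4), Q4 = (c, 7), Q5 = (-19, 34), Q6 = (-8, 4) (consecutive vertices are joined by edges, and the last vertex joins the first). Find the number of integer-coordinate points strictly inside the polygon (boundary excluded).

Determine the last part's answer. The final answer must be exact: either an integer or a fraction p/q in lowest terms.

Part 1: T(2) = 2*(46) - 3*(-28) = 176; iterating: T(2)=176, T(3)=214, T(4)=-100, T(5)=-842, T(6)=-1384, T(7)=-242, T(8)=3668, T(9)=8062, T(10)=5120, T(11)=-13946, T(12)=-43252, T(13)=-44666, T(14)=40424, T(15)=214846, T(16)=308420, T(17)=-27698, T(18)=-980656; answer -980656
Part 2: B1 = -980656; c = 6; cross terms: (-5*-38 - 29*-24)=886, (29*-4 - 21*-38)=682, (21*7 - 6*-4)=171, (6*34 - -19*7)=337, (-19*4 - -8*34)=196, (-8*-24 - -5*4)=212; twice the area = |2484| = 2484; area = 1242; boundary points = 2 + 2 + 1 + 1 + 1 + 1 = 8; strictly interior points = area - boundary/2 + 1 = 1239; answer 1239

1239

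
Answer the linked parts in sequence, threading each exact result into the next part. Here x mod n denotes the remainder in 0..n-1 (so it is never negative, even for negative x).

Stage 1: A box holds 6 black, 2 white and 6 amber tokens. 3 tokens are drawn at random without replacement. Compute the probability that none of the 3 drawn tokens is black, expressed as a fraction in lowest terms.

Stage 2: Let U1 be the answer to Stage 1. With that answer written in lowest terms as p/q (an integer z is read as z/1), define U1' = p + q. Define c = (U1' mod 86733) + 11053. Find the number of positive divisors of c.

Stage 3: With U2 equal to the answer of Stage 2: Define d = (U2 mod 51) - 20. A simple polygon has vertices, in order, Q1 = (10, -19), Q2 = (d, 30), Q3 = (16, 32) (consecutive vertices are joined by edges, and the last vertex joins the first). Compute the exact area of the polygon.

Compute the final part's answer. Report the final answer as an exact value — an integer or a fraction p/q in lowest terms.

Stage 1: total draws C(14,3) = 364; favorable C(8,3) = 56; P = 2/13; answer 2/13
Stage 2: U1 = 2/13; threaded value p + q = 15; c = 11068; 11068 = 2^2 * 2767; number of divisors = (2+1) * (1+1) = 6; answer 6
Stage 3: U2 = 6; d = -14; cross terms: (10*30 - -14*-19)=34, (-14*32 - 16*30)=-928, (16*-19 - 10*32)=-624; twice the area = |-1518| = 1518; area = 759; answer 759

759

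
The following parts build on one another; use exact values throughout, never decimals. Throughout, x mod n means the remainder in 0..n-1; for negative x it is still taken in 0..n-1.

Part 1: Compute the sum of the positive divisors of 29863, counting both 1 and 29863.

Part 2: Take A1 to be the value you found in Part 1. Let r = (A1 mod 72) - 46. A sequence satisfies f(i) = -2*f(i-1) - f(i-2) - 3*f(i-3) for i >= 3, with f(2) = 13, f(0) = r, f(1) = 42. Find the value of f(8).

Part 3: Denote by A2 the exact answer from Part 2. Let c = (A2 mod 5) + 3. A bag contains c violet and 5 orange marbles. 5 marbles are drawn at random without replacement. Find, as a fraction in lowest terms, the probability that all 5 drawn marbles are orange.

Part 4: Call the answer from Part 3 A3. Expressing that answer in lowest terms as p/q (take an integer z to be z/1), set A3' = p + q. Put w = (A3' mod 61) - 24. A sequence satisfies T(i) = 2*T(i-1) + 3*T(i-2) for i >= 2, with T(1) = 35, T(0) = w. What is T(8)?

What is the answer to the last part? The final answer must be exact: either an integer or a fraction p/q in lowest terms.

Part 1: 29863 is prime, so its only divisors are 1 and 29863; sigma = 1 + 29863 = 29864; answer 29864
Part 2: A1 = 29864; r = 10; f(3) = -2*(13) - 1*(42) - 3*(10) = -98; iterating: f(3)=-98, f(4)=57, f(5)=-55, f(6)=347, f(7)=-810, f(8)=1438; answer 1438
Part 3: A2 = 1438; c = 6; total draws C(11,5) = 462; favorable C(5,5) = 1; P = 1/462; answer 1/462
Part 4: A3 = 1/462; threaded value p + q = 463; w = 12; T(2) = 2*(35) + 3*(12) = 106; iterating: T(2)=106, T(3)=317, T(4)=952, T(5)=2855, T(6)=8566, T(7)=25697, T(8)=77092; answer 77092

77092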